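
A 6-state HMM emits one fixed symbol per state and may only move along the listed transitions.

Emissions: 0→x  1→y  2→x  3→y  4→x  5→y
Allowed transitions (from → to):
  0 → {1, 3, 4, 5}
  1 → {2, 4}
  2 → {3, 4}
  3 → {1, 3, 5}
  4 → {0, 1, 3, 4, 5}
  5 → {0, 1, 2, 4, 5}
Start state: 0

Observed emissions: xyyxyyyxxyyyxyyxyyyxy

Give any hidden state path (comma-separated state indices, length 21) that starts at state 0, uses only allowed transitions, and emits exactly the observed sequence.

  0: obs=x cand={0,2,4} pick 0 [start]
  1: obs=y cand={1,3,5} pick 5 [0->5 ok]
  2: obs=y cand={1,3,5} pick 5 [5->5 ok]
  3: obs=x cand={0,2,4} pick 4 [5->4 ok]
  4: obs=y cand={1,3,5} pick 3 [4->3 ok]
  5: obs=y cand={1,3,5} pick 3 [3->3 ok]
  6: obs=y cand={1,3,5} pick 5 [3->5 ok]
  7: obs=x cand={0,2,4} pick 2 [5->2 ok]
  8: obs=x cand={0,2,4} pick 4 [2->4 ok]
  9: obs=y cand={1,3,5} pick 3 [4->3 ok]
  10: obs=y cand={1,3,5} pick 5 [3->5 ok]
  11: obs=y cand={1,3,5} pick 1 [5->1 ok]
  12: obs=x cand={0,2,4} pick 2 [1->2 ok]
  13: obs=y cand={1,3,5} pick 3 [2->3 ok]
  14: obs=y cand={1,3,5} pick 1 [3->1 ok]
  15: obs=x cand={0,2,4} pick 2 [1->2 ok]
  16: obs=y cand={1,3,5} pick 3 [2->3 ok]
  17: obs=y cand={1,3,5} pick 3 [3->3 ok]
  18: obs=y cand={1,3,5} pick 1 [3->1 ok]
  19: obs=x cand={0,2,4} pick 2 [1->2 ok]
  20: obs=y cand={1,3,5} pick 3 [2->3 ok]

0,5,5,4,3,3,5,2,4,3,5,1,2,3,1,2,3,3,1,2,3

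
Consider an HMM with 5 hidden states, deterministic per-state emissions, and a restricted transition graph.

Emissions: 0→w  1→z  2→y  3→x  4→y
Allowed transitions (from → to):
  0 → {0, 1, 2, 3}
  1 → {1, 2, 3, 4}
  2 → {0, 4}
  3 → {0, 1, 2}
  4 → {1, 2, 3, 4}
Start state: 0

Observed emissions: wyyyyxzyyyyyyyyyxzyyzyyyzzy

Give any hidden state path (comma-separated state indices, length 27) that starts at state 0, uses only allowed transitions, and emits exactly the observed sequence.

  pos 0: w in {0}, choose 0; start
  pos 1: y in {2,4}, choose 2; 0->2 ok
  pos 2: y in {2,4}, choose 4; 2->4 ok
  pos 3: y in {2,4}, choose 4; 4->4 ok
  pos 4: y in {2,4}, choose 4; 4->4 ok
  pos 5: x in {3}, choose 3; 4->3 ok
  pos 6: z in {1}, choose 1; 3->1 ok
  pos 7: y in {2,4}, choose 2; 1->2 ok
  pos 8: y in {2,4}, choose 4; 2->4 ok
  pos 9: y in {2,4}, choose 2; 4->2 ok
  pos 10: y in {2,4}, choose 4; 2->4 ok
  pos 11: y in {2,4}, choose 4; 4->4 ok
  pos 12: y in {2,4}, choose 2; 4->2 ok
  pos 13: y in {2,4}, choose 4; 2->4 ok
  pos 14: y in {2,4}, choose 4; 4->4 ok
  pos 15: y in {2,4}, choose 4; 4->4 ok
  pos 16: x in {3}, choose 3; 4->3 ok
  pos 17: z in {1}, choose 1; 3->1 ok
  pos 18: y in {2,4}, choose 4; 1->4 ok
  pos 19: y in {2,4}, choose 4; 4->4 ok
  pos 20: z in {1}, choose 1; 4->1 ok
  pos 21: y in {2,4}, choose 4; 1->4 ok
  pos 22: y in {2,4}, choose 2; 4->2 ok
  pos 23: y in {2,4}, choose 4; 2->4 ok
  pos 24: z in {1}, choose 1; 4->1 ok
  pos 25: z in {1}, choose 1; 1->1 ok
  pos 26: y in {2,4}, choose 2; 1->2 ok

0,2,4,4,4,3,1,2,4,2,4,4,2,4,4,4,3,1,4,4,1,4,2,4,1,1,2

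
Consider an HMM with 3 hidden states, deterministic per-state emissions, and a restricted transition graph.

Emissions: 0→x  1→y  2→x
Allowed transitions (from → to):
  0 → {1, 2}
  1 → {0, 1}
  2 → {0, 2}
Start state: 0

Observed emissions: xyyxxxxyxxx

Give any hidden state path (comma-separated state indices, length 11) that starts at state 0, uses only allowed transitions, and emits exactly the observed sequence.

  [0] x  {0,2}  => 0  start
  [1] y  {1}  => 1  0->1 ok
  [2] y  {1}  => 1  1->1 ok
  [3] x  {0,2}  => 0  1->0 ok
  [4] x  {0,2}  => 2  0->2 ok
  [5] x  {0,2}  => 2  2->2 ok
  [6] x  {0,2}  => 0  2->0 ok
  [7] y  {1}  => 1  0->1 ok
  [8] x  {0,2}  => 0  1->0 ok
  [9] x  {0,2}  => 2  0->2 ok
  [10] x  {0,2}  => 2  2->2 ok

0,1,1,0,2,2,0,1,0,2,2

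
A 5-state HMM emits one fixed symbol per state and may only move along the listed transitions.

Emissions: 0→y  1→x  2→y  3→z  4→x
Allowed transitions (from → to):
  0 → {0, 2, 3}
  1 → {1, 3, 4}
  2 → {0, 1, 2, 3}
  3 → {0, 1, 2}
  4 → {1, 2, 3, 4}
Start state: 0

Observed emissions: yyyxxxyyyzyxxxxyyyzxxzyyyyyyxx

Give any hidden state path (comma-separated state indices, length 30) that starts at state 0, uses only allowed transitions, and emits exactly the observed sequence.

  t0 'y' -> {0,2}, take 0 (start)
  t1 'y' -> {0,2}, take 2 (0->2 ok)
  t2 'y' -> {0,2}, take 2 (2->2 ok)
  t3 'x' -> {1,4}, take 1 (2->1 ok)
  t4 'x' -> {1,4}, take 1 (1->1 ok)
  t5 'x' -> {1,4}, take 4 (1->4 ok)
  t6 'y' -> {0,2}, take 2 (4->2 ok)
  t7 'y' -> {0,2}, take 0 (2->0 ok)
  t8 'y' -> {0,2}, take 2 (0->2 ok)
  t9 'z' -> {3}, take 3 (2->3 ok)
  t10 'y' -> {0,2}, take 2 (3->2 ok)
  t11 'x' -> {1,4}, take 1 (2->1 ok)
  t12 'x' -> {1,4}, take 4 (1->4 ok)
  t13 'x' -> {1,4}, take 4 (4->4 ok)
  t14 'x' -> {1,4}, take 4 (4->4 ok)
  t15 'y' -> {0,2}, take 2 (4->2 ok)
  t16 'y' -> {0,2}, take 0 (2->0 ok)
  t17 'y' -> {0,2}, take 2 (0->2 ok)
  t18 'z' -> {3}, take 3 (2->3 ok)
  t19 'x' -> {1,4}, take 1 (3->1 ok)
  t20 'x' -> {1,4}, take 1 (1->1 ok)
  t21 'z' -> {3}, take 3 (1->3 ok)
  t22 'y' -> {0,2}, take 0 (3->0 ok)
  t23 'y' -> {0,2}, take 2 (0->2 ok)
  t24 'y' -> {0,2}, take 0 (2->0 ok)
  t25 'y' -> {0,2}, take 0 (0->0 ok)
  t26 'y' -> {0,2}, take 0 (0->0 ok)
  t27 'y' -> {0,2}, take 2 (0->2 ok)
  t28 'x' -> {1,4}, take 1 (2->1 ok)
  t29 'x' -> {1,4}, take 1 (1->1 ok)

0,2,2,1,1,4,2,0,2,3,2,1,4,4,4,2,0,2,3,1,1,3,0,2,0,0,0,2,1,1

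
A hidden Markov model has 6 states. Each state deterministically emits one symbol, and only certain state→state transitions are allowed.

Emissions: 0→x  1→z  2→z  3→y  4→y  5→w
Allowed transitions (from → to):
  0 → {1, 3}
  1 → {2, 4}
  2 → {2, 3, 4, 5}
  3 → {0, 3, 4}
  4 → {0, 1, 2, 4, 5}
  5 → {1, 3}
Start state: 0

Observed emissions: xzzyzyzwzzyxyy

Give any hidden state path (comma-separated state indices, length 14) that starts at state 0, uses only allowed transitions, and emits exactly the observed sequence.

0,1,2,4,1,4,2,5,1,2,3,0,3,3

  [0] x  {0}  => 0  start
  [1] z  {1,2}  => 1  0->1 ok
  [2] z  {1,2}  => 2  1->2 ok
  [3] y  {3,4}  => 4  2->4 ok
  [4] z  {1,2}  => 1  4->1 ok
  [5] y  {3,4}  => 4  1->4 ok
  [6] z  {1,2}  => 2  4->2 ok
  [7] w  {5}  => 5  2->5 ok
  [8] z  {1,2}  => 1  5->1 ok
  [9] z  {1,2}  => 2  1->2 ok
  [10] y  {3,4}  => 3  2->3 ok
  [11] x  {0}  => 0  3->0 ok
  [12] y  {3,4}  => 3  0->3 ok
  [13] y  {3,4}  => 3  3->3 ok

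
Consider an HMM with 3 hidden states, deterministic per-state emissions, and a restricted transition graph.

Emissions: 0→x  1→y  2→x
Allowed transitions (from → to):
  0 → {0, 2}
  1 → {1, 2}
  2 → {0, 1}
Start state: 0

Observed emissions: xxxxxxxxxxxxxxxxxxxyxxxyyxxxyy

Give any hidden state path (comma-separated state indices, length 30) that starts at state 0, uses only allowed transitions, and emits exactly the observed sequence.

  t0 'x' -> {0,2}, take 0 (start)
  t1 'x' -> {0,2}, take 0 (0->0 ok)
  t2 'x' -> {0,2}, take 0 (0->0 ok)
  t3 'x' -> {0,2}, take 2 (0->2 ok)
  t4 'x' -> {0,2}, take 0 (2->0 ok)
  t5 'x' -> {0,2}, take 2 (0->2 ok)
  t6 'x' -> {0,2}, take 0 (2->0 ok)
  t7 'x' -> {0,2}, take 0 (0->0 ok)
  t8 'x' -> {0,2}, take 0 (0->0 ok)
  t9 'x' -> {0,2}, take 2 (0->2 ok)
  t10 'x' -> {0,2}, take 0 (2->0 ok)
  t11 'x' -> {0,2}, take 2 (0->2 ok)
  t12 'x' -> {0,2}, take 0 (2->0 ok)
  t13 'x' -> {0,2}, take 0 (0->0 ok)
  t14 'x' -> {0,2}, take 0 (0->0 ok)
  t15 'x' -> {0,2}, take 2 (0->2 ok)
  t16 'x' -> {0,2}, take 0 (2->0 ok)
  t17 'x' -> {0,2}, take 0 (0->0 ok)
  t18 'x' -> {0,2}, take 2 (0->2 ok)
  t19 'y' -> {1}, take 1 (2->1 ok)
  t20 'x' -> {0,2}, take 2 (1->2 ok)
  t21 'x' -> {0,2}, take 0 (2->0 ok)
  t22 'x' -> {0,2}, take 2 (0->2 ok)
  t23 'y' -> {1}, take 1 (2->1 ok)
  t24 'y' -> {1}, take 1 (1->1 ok)
  t25 'x' -> {0,2}, take 2 (1->2 ok)
  t26 'x' -> {0,2}, take 0 (2->0 ok)
  t27 'x' -> {0,2}, take 2 (0->2 ok)
  t28 'y' -> {1}, take 1 (2->1 ok)
  t29 'y' -> {1}, take 1 (1->1 ok)

0,0,0,2,0,2,0,0,0,2,0,2,0,0,0,2,0,0,2,1,2,0,2,1,1,2,0,2,1,1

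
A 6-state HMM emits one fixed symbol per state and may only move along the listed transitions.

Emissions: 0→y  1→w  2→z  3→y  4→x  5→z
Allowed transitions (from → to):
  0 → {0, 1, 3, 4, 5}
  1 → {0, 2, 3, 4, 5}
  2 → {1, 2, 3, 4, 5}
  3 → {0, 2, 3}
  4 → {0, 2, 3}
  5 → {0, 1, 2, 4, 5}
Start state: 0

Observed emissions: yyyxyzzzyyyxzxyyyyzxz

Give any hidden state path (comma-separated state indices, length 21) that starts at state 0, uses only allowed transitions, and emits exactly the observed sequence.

  [0] y  {0,3}  => 0  start
  [1] y  {0,3}  => 3  0->3 ok
  [2] y  {0,3}  => 0  3->0 ok
  [3] x  {4}  => 4  0->4 ok
  [4] y  {0,3}  => 3  4->3 ok
  [5] z  {2,5}  => 2  3->2 ok
  [6] z  {2,5}  => 5  2->5 ok
  [7] z  {2,5}  => 2  5->2 ok
  [8] y  {0,3}  => 3  2->3 ok
  [9] y  {0,3}  => 3  3->3 ok
  [10] y  {0,3}  => 0  3->0 ok
  [11] x  {4}  => 4  0->4 ok
  [12] z  {2,5}  => 2  4->2 ok
  [13] x  {4}  => 4  2->4 ok
  [14] y  {0,3}  => 3  4->3 ok
  [15] y  {0,3}  => 3  3->3 ok
  [16] y  {0,3}  => 3  3->3 ok
  [17] y  {0,3}  => 0  3->0 ok
  [18] z  {2,5}  => 5  0->5 ok
  [19] x  {4}  => 4  5->4 ok
  [20] z  {2,5}  => 2  4->2 ok

0,3,0,4,3,2,5,2,3,3,0,4,2,4,3,3,3,0,5,4,2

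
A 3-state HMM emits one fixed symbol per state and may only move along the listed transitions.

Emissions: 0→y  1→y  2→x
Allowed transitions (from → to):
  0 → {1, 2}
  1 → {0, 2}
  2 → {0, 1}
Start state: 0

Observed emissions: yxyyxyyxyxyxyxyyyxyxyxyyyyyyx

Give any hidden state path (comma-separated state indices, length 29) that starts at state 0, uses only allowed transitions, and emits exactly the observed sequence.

  t0 'y' -> {0,1}, take 0 (start)
  t1 'x' -> {2}, take 2 (0->2 ok)
  t2 'y' -> {0,1}, take 0 (2->0 ok)
  t3 'y' -> {0,1}, take 1 (0->1 ok)
  t4 'x' -> {2}, take 2 (1->2 ok)
  t5 'y' -> {0,1}, take 0 (2->0 ok)
  t6 'y' -> {0,1}, take 1 (0->1 ok)
  t7 'x' -> {2}, take 2 (1->2 ok)
  t8 'y' -> {0,1}, take 0 (2->0 ok)
  t9 'x' -> {2}, take 2 (0->2 ok)
  t10 'y' -> {0,1}, take 0 (2->0 ok)
  t11 'x' -> {2}, take 2 (0->2 ok)
  t12 'y' -> {0,1}, take 1 (2->1 ok)
  t13 'x' -> {2}, take 2 (1->2 ok)
  t14 'y' -> {0,1}, take 1 (2->1 ok)
  t15 'y' -> {0,1}, take 0 (1->0 ok)
  t16 'y' -> {0,1}, take 1 (0->1 ok)
  t17 'x' -> {2}, take 2 (1->2 ok)
  t18 'y' -> {0,1}, take 0 (2->0 ok)
  t19 'x' -> {2}, take 2 (0->2 ok)
  t20 'y' -> {0,1}, take 0 (2->0 ok)
  t21 'x' -> {2}, take 2 (0->2 ok)
  t22 'y' -> {0,1}, take 0 (2->0 ok)
  t23 'y' -> {0,1}, take 1 (0->1 ok)
  t24 'y' -> {0,1}, take 0 (1->0 ok)
  t25 'y' -> {0,1}, take 1 (0->1 ok)
  t26 'y' -> {0,1}, take 0 (1->0 ok)
  t27 'y' -> {0,1}, take 1 (0->1 ok)
  t28 'x' -> {2}, take 2 (1->2 ok)

0,2,0,1,2,0,1,2,0,2,0,2,1,2,1,0,1,2,0,2,0,2,0,1,0,1,0,1,2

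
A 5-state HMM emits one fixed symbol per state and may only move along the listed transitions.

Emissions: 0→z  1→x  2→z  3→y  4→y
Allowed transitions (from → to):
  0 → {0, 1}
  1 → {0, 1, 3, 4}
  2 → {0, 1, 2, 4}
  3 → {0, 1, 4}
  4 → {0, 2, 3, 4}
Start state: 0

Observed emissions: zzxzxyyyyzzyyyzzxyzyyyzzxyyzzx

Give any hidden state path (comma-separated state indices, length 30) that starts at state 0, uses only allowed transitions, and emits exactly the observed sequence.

  0: obs=z cand={0,2} pick 0 [start]
  1: obs=z cand={0,2} pick 0 [0->0 ok]
  2: obs=x cand={1} pick 1 [0->1 ok]
  3: obs=z cand={0,2} pick 0 [1->0 ok]
  4: obs=x cand={1} pick 1 [0->1 ok]
  5: obs=y cand={3,4} pick 4 [1->4 ok]
  6: obs=y cand={3,4} pick 4 [4->4 ok]
  7: obs=y cand={3,4} pick 4 [4->4 ok]
  8: obs=y cand={3,4} pick 4 [4->4 ok]
  9: obs=z cand={0,2} pick 2 [4->2 ok]
  10: obs=z cand={0,2} pick 2 [2->2 ok]
  11: obs=y cand={3,4} pick 4 [2->4 ok]
  12: obs=y cand={3,4} pick 4 [4->4 ok]
  13: obs=y cand={3,4} pick 4 [4->4 ok]
  14: obs=z cand={0,2} pick 0 [4->0 ok]
  15: obs=z cand={0,2} pick 0 [0->0 ok]
  16: obs=x cand={1} pick 1 [0->1 ok]
  17: obs=y cand={3,4} pick 4 [1->4 ok]
  18: obs=z cand={0,2} pick 2 [4->2 ok]
  19: obs=y cand={3,4} pick 4 [2->4 ok]
  20: obs=y cand={3,4} pick 3 [4->3 ok]
  21: obs=y cand={3,4} pick 4 [3->4 ok]
  22: obs=z cand={0,2} pick 2 [4->2 ok]
  23: obs=z cand={0,2} pick 0 [2->0 ok]
  24: obs=x cand={1} pick 1 [0->1 ok]
  25: obs=y cand={3,4} pick 4 [1->4 ok]
  26: obs=y cand={3,4} pick 4 [4->4 ok]
  27: obs=z cand={0,2} pick 2 [4->2 ok]
  28: obs=z cand={0,2} pick 0 [2->0 ok]
  29: obs=x cand={1} pick 1 [0->1 ok]

0,0,1,0,1,4,4,4,4,2,2,4,4,4,0,0,1,4,2,4,3,4,2,0,1,4,4,2,0,1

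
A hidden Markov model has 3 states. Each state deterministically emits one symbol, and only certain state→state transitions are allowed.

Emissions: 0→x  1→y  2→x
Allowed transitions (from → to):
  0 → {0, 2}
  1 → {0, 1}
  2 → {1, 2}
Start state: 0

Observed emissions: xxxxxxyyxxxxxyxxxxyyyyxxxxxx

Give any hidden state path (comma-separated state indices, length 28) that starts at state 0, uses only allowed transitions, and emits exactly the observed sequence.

  [0] x  {0,2}  => 0  start
  [1] x  {0,2}  => 0  0->0 ok
  [2] x  {0,2}  => 0  0->0 ok
  [3] x  {0,2}  => 0  0->0 ok
  [4] x  {0,2}  => 0  0->0 ok
  [5] x  {0,2}  => 2  0->2 ok
  [6] y  {1}  => 1  2->1 ok
  [7] y  {1}  => 1  1->1 ok
  [8] x  {0,2}  => 0  1->0 ok
  [9] x  {0,2}  => 2  0->2 ok
  [10] x  {0,2}  => 2  2->2 ok
  [11] x  {0,2}  => 2  2->2 ok
  [12] x  {0,2}  => 2  2->2 ok
  [13] y  {1}  => 1  2->1 ok
  [14] x  {0,2}  => 0  1->0 ok
  [15] x  {0,2}  => 0  0->0 ok
  [16] x  {0,2}  => 2  0->2 ok
  [17] x  {0,2}  => 2  2->2 ok
  [18] y  {1}  => 1  2->1 ok
  [19] y  {1}  => 1  1->1 ok
  [20] y  {1}  => 1  1->1 ok
  [21] y  {1}  => 1  1->1 ok
  [22] x  {0,2}  => 0  1->0 ok
  [23] x  {0,2}  => 0  0->0 ok
  [24] x  {0,2}  => 2  0->2 ok
  [25] x  {0,2}  => 2  2->2 ok
  [26] x  {0,2}  => 2  2->2 ok
  [27] x  {0,2}  => 2  2->2 ok

0,0,0,0,0,2,1,1,0,2,2,2,2,1,0,0,2,2,1,1,1,1,0,0,2,2,2,2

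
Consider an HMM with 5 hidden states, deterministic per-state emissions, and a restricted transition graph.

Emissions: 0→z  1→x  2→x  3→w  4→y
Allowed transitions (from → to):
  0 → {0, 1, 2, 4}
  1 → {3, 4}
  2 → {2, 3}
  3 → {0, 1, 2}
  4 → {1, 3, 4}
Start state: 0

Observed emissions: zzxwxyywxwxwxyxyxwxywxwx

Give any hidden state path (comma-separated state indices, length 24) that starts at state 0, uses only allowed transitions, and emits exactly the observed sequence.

  t0 'z' -> {0}, take 0 (start)
  t1 'z' -> {0}, take 0 (0->0 ok)
  t2 'x' -> {1,2}, take 2 (0->2 ok)
  t3 'w' -> {3}, take 3 (2->3 ok)
  t4 'x' -> {1,2}, take 1 (3->1 ok)
  t5 'y' -> {4}, take 4 (1->4 ok)
  t6 'y' -> {4}, take 4 (4->4 ok)
  t7 'w' -> {3}, take 3 (4->3 ok)
  t8 'x' -> {1,2}, take 2 (3->2 ok)
  t9 'w' -> {3}, take 3 (2->3 ok)
  t10 'x' -> {1,2}, take 1 (3->1 ok)
  t11 'w' -> {3}, take 3 (1->3 ok)
  t12 'x' -> {1,2}, take 1 (3->1 ok)
  t13 'y' -> {4}, take 4 (1->4 ok)
  t14 'x' -> {1,2}, take 1 (4->1 ok)
  t15 'y' -> {4}, take 4 (1->4 ok)
  t16 'x' -> {1,2}, take 1 (4->1 ok)
  t17 'w' -> {3}, take 3 (1->3 ok)
  t18 'x' -> {1,2}, take 1 (3->1 ok)
  t19 'y' -> {4}, take 4 (1->4 ok)
  t20 'w' -> {3}, take 3 (4->3 ok)
  t21 'x' -> {1,2}, take 2 (3->2 ok)
  t22 'w' -> {3}, take 3 (2->3 ok)
  t23 'x' -> {1,2}, take 2 (3->2 ok)

0,0,2,3,1,4,4,3,2,3,1,3,1,4,1,4,1,3,1,4,3,2,3,2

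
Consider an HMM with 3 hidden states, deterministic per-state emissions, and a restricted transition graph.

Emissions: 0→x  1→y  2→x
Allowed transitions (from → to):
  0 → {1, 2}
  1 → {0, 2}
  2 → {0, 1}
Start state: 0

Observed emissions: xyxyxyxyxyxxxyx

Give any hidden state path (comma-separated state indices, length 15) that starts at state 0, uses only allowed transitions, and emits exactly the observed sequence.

0,1,2,1,0,1,0,1,2,1,2,0,2,1,2

  pos 0: x in {0,2}, choose 0; start
  pos 1: y in {1}, choose 1; 0->1 ok
  pos 2: x in {0,2}, choose 2; 1->2 ok
  pos 3: y in {1}, choose 1; 2->1 ok
  pos 4: x in {0,2}, choose 0; 1->0 ok
  pos 5: y in {1}, choose 1; 0->1 ok
  pos 6: x in {0,2}, choose 0; 1->0 ok
  pos 7: y in {1}, choose 1; 0->1 ok
  pos 8: x in {0,2}, choose 2; 1->2 ok
  pos 9: y in {1}, choose 1; 2->1 ok
  pos 10: x in {0,2}, choose 2; 1->2 ok
  pos 11: x in {0,2}, choose 0; 2->0 ok
  pos 12: x in {0,2}, choose 2; 0->2 ok
  pos 13: y in {1}, choose 1; 2->1 ok
  pos 14: x in {0,2}, choose 2; 1->2 ok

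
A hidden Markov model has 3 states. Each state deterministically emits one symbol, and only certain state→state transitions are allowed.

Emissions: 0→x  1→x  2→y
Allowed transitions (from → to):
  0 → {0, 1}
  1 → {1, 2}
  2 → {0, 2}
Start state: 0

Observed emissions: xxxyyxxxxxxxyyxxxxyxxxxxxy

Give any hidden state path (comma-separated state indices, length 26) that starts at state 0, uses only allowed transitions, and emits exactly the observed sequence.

0,0,1,2,2,0,0,1,1,1,1,1,2,2,0,1,1,1,2,0,0,0,1,1,1,2

  0: obs=x cand={0,1} pick 0 [start]
  1: obs=x cand={0,1} pick 0 [0->0 ok]
  2: obs=x cand={0,1} pick 1 [0->1 ok]
  3: obs=y cand={2} pick 2 [1->2 ok]
  4: obs=y cand={2} pick 2 [2->2 ok]
  5: obs=x cand={0,1} pick 0 [2->0 ok]
  6: obs=x cand={0,1} pick 0 [0->0 ok]
  7: obs=x cand={0,1} pick 1 [0->1 ok]
  8: obs=x cand={0,1} pick 1 [1->1 ok]
  9: obs=x cand={0,1} pick 1 [1->1 ok]
  10: obs=x cand={0,1} pick 1 [1->1 ok]
  11: obs=x cand={0,1} pick 1 [1->1 ok]
  12: obs=y cand={2} pick 2 [1->2 ok]
  13: obs=y cand={2} pick 2 [2->2 ok]
  14: obs=x cand={0,1} pick 0 [2->0 ok]
  15: obs=x cand={0,1} pick 1 [0->1 ok]
  16: obs=x cand={0,1} pick 1 [1->1 ok]
  17: obs=x cand={0,1} pick 1 [1->1 ok]
  18: obs=y cand={2} pick 2 [1->2 ok]
  19: obs=x cand={0,1} pick 0 [2->0 ok]
  20: obs=x cand={0,1} pick 0 [0->0 ok]
  21: obs=x cand={0,1} pick 0 [0->0 ok]
  22: obs=x cand={0,1} pick 1 [0->1 ok]
  23: obs=x cand={0,1} pick 1 [1->1 ok]
  24: obs=x cand={0,1} pick 1 [1->1 ok]
  25: obs=y cand={2} pick 2 [1->2 ok]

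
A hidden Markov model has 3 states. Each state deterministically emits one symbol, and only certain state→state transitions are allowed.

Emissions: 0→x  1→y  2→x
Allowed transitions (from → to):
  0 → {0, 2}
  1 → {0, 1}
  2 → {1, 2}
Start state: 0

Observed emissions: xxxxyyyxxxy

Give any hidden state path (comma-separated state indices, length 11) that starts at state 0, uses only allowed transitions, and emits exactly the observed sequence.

  0: obs=x cand={0,2} pick 0 [start]
  1: obs=x cand={0,2} pick 0 [0->0 ok]
  2: obs=x cand={0,2} pick 2 [0->2 ok]
  3: obs=x cand={0,2} pick 2 [2->2 ok]
  4: obs=y cand={1} pick 1 [2->1 ok]
  5: obs=y cand={1} pick 1 [1->1 ok]
  6: obs=y cand={1} pick 1 [1->1 ok]
  7: obs=x cand={0,2} pick 0 [1->0 ok]
  8: obs=x cand={0,2} pick 2 [0->2 ok]
  9: obs=x cand={0,2} pick 2 [2->2 ok]
  10: obs=y cand={1} pick 1 [2->1 ok]

0,0,2,2,1,1,1,0,2,2,1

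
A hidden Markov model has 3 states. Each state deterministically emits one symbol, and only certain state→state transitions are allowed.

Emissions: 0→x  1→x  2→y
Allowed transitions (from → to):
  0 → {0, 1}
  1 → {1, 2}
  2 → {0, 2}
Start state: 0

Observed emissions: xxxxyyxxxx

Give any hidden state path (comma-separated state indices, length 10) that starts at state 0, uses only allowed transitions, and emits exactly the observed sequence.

0,0,0,1,2,2,0,1,1,1

  pos 0: x in {0,1}, choose 0; start
  pos 1: x in {0,1}, choose 0; 0->0 ok
  pos 2: x in {0,1}, choose 0; 0->0 ok
  pos 3: x in {0,1}, choose 1; 0->1 ok
  pos 4: y in {2}, choose 2; 1->2 ok
  pos 5: y in {2}, choose 2; 2->2 ok
  pos 6: x in {0,1}, choose 0; 2->0 ok
  pos 7: x in {0,1}, choose 1; 0->1 ok
  pos 8: x in {0,1}, choose 1; 1->1 ok
  pos 9: x in {0,1}, choose 1; 1->1 ok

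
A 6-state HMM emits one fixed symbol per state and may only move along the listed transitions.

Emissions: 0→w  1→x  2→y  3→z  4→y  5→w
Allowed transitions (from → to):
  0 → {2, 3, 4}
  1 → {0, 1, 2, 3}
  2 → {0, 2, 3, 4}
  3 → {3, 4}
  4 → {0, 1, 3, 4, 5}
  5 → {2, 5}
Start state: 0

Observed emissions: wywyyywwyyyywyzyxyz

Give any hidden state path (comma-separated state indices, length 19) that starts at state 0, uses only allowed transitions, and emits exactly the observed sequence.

  0: obs=w cand={0,5} pick 0 [start]
  1: obs=y cand={2,4} pick 4 [0->4 ok]
  2: obs=w cand={0,5} pick 0 [4->0 ok]
  3: obs=y cand={2,4} pick 4 [0->4 ok]
  4: obs=y cand={2,4} pick 4 [4->4 ok]
  5: obs=y cand={2,4} pick 4 [4->4 ok]
  6: obs=w cand={0,5} pick 5 [4->5 ok]
  7: obs=w cand={0,5} pick 5 [5->5 ok]
  8: obs=y cand={2,4} pick 2 [5->2 ok]
  9: obs=y cand={2,4} pick 2 [2->2 ok]
  10: obs=y cand={2,4} pick 4 [2->4 ok]
  11: obs=y cand={2,4} pick 4 [4->4 ok]
  12: obs=w cand={0,5} pick 0 [4->0 ok]
  13: obs=y cand={2,4} pick 4 [0->4 ok]
  14: obs=z cand={3} pick 3 [4->3 ok]
  15: obs=y cand={2,4} pick 4 [3->4 ok]
  16: obs=x cand={1} pick 1 [4->1 ok]
  17: obs=y cand={2,4} pick 2 [1->2 ok]
  18: obs=z cand={3} pick 3 [2->3 ok]

0,4,0,4,4,4,5,5,2,2,4,4,0,4,3,4,1,2,3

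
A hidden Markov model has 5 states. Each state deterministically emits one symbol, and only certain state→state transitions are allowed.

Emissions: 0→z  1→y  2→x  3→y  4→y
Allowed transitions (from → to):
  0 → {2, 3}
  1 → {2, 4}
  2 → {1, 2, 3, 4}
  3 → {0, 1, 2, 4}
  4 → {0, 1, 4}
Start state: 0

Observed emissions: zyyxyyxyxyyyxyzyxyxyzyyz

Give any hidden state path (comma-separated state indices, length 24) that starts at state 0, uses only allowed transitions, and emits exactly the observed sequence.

  t0 'z' -> {0}, take 0 (start)
  t1 'y' -> {1,3,4}, take 3 (0->3 ok)
  t2 'y' -> {1,3,4}, take 1 (3->1 ok)
  t3 'x' -> {2}, take 2 (1->2 ok)
  t4 'y' -> {1,3,4}, take 4 (2->4 ok)
  t5 'y' -> {1,3,4}, take 1 (4->1 ok)
  t6 'x' -> {2}, take 2 (1->2 ok)
  t7 'y' -> {1,3,4}, take 1 (2->1 ok)
  t8 'x' -> {2}, take 2 (1->2 ok)
  t9 'y' -> {1,3,4}, take 1 (2->1 ok)
  t10 'y' -> {1,3,4}, take 4 (1->4 ok)
  t11 'y' -> {1,3,4}, take 1 (4->1 ok)
  t12 'x' -> {2}, take 2 (1->2 ok)
  t13 'y' -> {1,3,4}, take 3 (2->3 ok)
  t14 'z' -> {0}, take 0 (3->0 ok)
  t15 'y' -> {1,3,4}, take 3 (0->3 ok)
  t16 'x' -> {2}, take 2 (3->2 ok)
  t17 'y' -> {1,3,4}, take 1 (2->1 ok)
  t18 'x' -> {2}, take 2 (1->2 ok)
  t19 'y' -> {1,3,4}, take 4 (2->4 ok)
  t20 'z' -> {0}, take 0 (4->0 ok)
  t21 'y' -> {1,3,4}, take 3 (0->3 ok)
  t22 'y' -> {1,3,4}, take 4 (3->4 ok)
  t23 'z' -> {0}, take 0 (4->0 ok)

0,3,1,2,4,1,2,1,2,1,4,1,2,3,0,3,2,1,2,4,0,3,4,0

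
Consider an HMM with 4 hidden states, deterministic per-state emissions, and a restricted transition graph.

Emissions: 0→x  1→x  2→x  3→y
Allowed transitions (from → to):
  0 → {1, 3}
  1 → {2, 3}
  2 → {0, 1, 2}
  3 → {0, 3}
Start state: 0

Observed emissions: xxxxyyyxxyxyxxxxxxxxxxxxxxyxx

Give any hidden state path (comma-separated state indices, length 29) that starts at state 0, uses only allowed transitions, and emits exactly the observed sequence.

0,1,2,0,3,3,3,0,1,3,0,3,0,1,2,2,1,2,2,2,1,2,1,2,2,1,3,0,1

  0: obs=x cand={0,1,2} pick 0 [start]
  1: obs=x cand={0,1,2} pick 1 [0->1 ok]
  2: obs=x cand={0,1,2} pick 2 [1->2 ok]
  3: obs=x cand={0,1,2} pick 0 [2->0 ok]
  4: obs=y cand={3} pick 3 [0->3 ok]
  5: obs=y cand={3} pick 3 [3->3 ok]
  6: obs=y cand={3} pick 3 [3->3 ok]
  7: obs=x cand={0,1,2} pick 0 [3->0 ok]
  8: obs=x cand={0,1,2} pick 1 [0->1 ok]
  9: obs=y cand={3} pick 3 [1->3 ok]
  10: obs=x cand={0,1,2} pick 0 [3->0 ok]
  11: obs=y cand={3} pick 3 [0->3 ok]
  12: obs=x cand={0,1,2} pick 0 [3->0 ok]
  13: obs=x cand={0,1,2} pick 1 [0->1 ok]
  14: obs=x cand={0,1,2} pick 2 [1->2 ok]
  15: obs=x cand={0,1,2} pick 2 [2->2 ok]
  16: obs=x cand={0,1,2} pick 1 [2->1 ok]
  17: obs=x cand={0,1,2} pick 2 [1->2 ok]
  18: obs=x cand={0,1,2} pick 2 [2->2 ok]
  19: obs=x cand={0,1,2} pick 2 [2->2 ok]
  20: obs=x cand={0,1,2} pick 1 [2->1 ok]
  21: obs=x cand={0,1,2} pick 2 [1->2 ok]
  22: obs=x cand={0,1,2} pick 1 [2->1 ok]
  23: obs=x cand={0,1,2} pick 2 [1->2 ok]
  24: obs=x cand={0,1,2} pick 2 [2->2 ok]
  25: obs=x cand={0,1,2} pick 1 [2->1 ok]
  26: obs=y cand={3} pick 3 [1->3 ok]
  27: obs=x cand={0,1,2} pick 0 [3->0 ok]
  28: obs=x cand={0,1,2} pick 1 [0->1 ok]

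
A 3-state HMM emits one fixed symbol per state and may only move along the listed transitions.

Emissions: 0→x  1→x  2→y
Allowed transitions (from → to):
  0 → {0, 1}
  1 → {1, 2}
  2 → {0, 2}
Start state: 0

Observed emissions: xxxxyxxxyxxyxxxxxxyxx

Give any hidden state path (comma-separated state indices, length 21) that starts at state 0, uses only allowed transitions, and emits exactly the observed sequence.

0,0,1,1,2,0,1,1,2,0,1,2,0,0,0,1,1,1,2,0,0

  pos 0: x in {0,1}, choose 0; start
  pos 1: x in {0,1}, choose 0; 0->0 ok
  pos 2: x in {0,1}, choose 1; 0->1 ok
  pos 3: x in {0,1}, choose 1; 1->1 ok
  pos 4: y in {2}, choose 2; 1->2 ok
  pos 5: x in {0,1}, choose 0; 2->0 ok
  pos 6: x in {0,1}, choose 1; 0->1 ok
  pos 7: x in {0,1}, choose 1; 1->1 ok
  pos 8: y in {2}, choose 2; 1->2 ok
  pos 9: x in {0,1}, choose 0; 2->0 ok
  pos 10: x in {0,1}, choose 1; 0->1 ok
  pos 11: y in {2}, choose 2; 1->2 ok
  pos 12: x in {0,1}, choose 0; 2->0 ok
  pos 13: x in {0,1}, choose 0; 0->0 ok
  pos 14: x in {0,1}, choose 0; 0->0 ok
  pos 15: x in {0,1}, choose 1; 0->1 ok
  pos 16: x in {0,1}, choose 1; 1->1 ok
  pos 17: x in {0,1}, choose 1; 1->1 ok
  pos 18: y in {2}, choose 2; 1->2 ok
  pos 19: x in {0,1}, choose 0; 2->0 ok
  pos 20: x in {0,1}, choose 0; 0->0 ok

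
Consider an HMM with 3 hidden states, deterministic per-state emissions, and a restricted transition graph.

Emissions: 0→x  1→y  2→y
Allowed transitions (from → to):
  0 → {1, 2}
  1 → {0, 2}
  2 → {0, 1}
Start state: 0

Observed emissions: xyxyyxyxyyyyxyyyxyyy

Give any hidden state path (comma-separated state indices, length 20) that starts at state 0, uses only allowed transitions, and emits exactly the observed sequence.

0,1,0,2,1,0,1,0,2,1,2,1,0,2,1,2,0,2,1,2

  [0] x  {0}  => 0  start
  [1] y  {1,2}  => 1  0->1 ok
  [2] x  {0}  => 0  1->0 ok
  [3] y  {1,2}  => 2  0->2 ok
  [4] y  {1,2}  => 1  2->1 ok
  [5] x  {0}  => 0  1->0 ok
  [6] y  {1,2}  => 1  0->1 ok
  [7] x  {0}  => 0  1->0 ok
  [8] y  {1,2}  => 2  0->2 ok
  [9] y  {1,2}  => 1  2->1 ok
  [10] y  {1,2}  => 2  1->2 ok
  [11] y  {1,2}  => 1  2->1 ok
  [12] x  {0}  => 0  1->0 ok
  [13] y  {1,2}  => 2  0->2 ok
  [14] y  {1,2}  => 1  2->1 ok
  [15] y  {1,2}  => 2  1->2 ok
  [16] x  {0}  => 0  2->0 ok
  [17] y  {1,2}  => 2  0->2 ok
  [18] y  {1,2}  => 1  2->1 ok
  [19] y  {1,2}  => 2  1->2 ok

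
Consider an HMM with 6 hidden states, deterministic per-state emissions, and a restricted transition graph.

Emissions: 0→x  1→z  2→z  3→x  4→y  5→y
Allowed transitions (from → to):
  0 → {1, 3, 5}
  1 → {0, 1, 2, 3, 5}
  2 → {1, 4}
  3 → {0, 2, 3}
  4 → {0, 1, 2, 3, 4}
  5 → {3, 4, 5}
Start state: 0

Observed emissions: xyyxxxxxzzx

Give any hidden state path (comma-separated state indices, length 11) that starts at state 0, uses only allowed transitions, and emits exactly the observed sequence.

0,5,4,0,3,0,3,3,2,1,0

  0: obs=x cand={0,3} pick 0 [start]
  1: obs=y cand={4,5} pick 5 [0->5 ok]
  2: obs=y cand={4,5} pick 4 [5->4 ok]
  3: obs=x cand={0,3} pick 0 [4->0 ok]
  4: obs=x cand={0,3} pick 3 [0->3 ok]
  5: obs=x cand={0,3} pick 0 [3->0 ok]
  6: obs=x cand={0,3} pick 3 [0->3 ok]
  7: obs=x cand={0,3} pick 3 [3->3 ok]
  8: obs=z cand={1,2} pick 2 [3->2 ok]
  9: obs=z cand={1,2} pick 1 [2->1 ok]
  10: obs=x cand={0,3} pick 0 [1->0 ok]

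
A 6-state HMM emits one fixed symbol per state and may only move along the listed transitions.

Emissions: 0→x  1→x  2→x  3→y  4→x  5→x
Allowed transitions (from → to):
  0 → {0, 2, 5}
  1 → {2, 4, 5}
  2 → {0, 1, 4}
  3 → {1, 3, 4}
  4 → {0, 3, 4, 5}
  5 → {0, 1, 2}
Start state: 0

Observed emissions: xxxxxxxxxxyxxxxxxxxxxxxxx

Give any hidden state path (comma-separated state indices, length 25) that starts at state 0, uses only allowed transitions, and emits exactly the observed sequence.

0,0,2,1,4,0,5,2,1,4,3,4,4,5,1,5,2,1,2,4,5,0,2,4,0

  t0 'x' -> {0,1,2,4,5}, take 0 (start)
  t1 'x' -> {0,1,2,4,5}, take 0 (0->0 ok)
  t2 'x' -> {0,1,2,4,5}, take 2 (0->2 ok)
  t3 'x' -> {0,1,2,4,5}, take 1 (2->1 ok)
  t4 'x' -> {0,1,2,4,5}, take 4 (1->4 ok)
  t5 'x' -> {0,1,2,4,5}, take 0 (4->0 ok)
  t6 'x' -> {0,1,2,4,5}, take 5 (0->5 ok)
  t7 'x' -> {0,1,2,4,5}, take 2 (5->2 ok)
  t8 'x' -> {0,1,2,4,5}, take 1 (2->1 ok)
  t9 'x' -> {0,1,2,4,5}, take 4 (1->4 ok)
  t10 'y' -> {3}, take 3 (4->3 ok)
  t11 'x' -> {0,1,2,4,5}, take 4 (3->4 ok)
  t12 'x' -> {0,1,2,4,5}, take 4 (4->4 ok)
  t13 'x' -> {0,1,2,4,5}, take 5 (4->5 ok)
  t14 'x' -> {0,1,2,4,5}, take 1 (5->1 ok)
  t15 'x' -> {0,1,2,4,5}, take 5 (1->5 ok)
  t16 'x' -> {0,1,2,4,5}, take 2 (5->2 ok)
  t17 'x' -> {0,1,2,4,5}, take 1 (2->1 ok)
  t18 'x' -> {0,1,2,4,5}, take 2 (1->2 ok)
  t19 'x' -> {0,1,2,4,5}, take 4 (2->4 ok)
  t20 'x' -> {0,1,2,4,5}, take 5 (4->5 ok)
  t21 'x' -> {0,1,2,4,5}, take 0 (5->0 ok)
  t22 'x' -> {0,1,2,4,5}, take 2 (0->2 ok)
  t23 'x' -> {0,1,2,4,5}, take 4 (2->4 ok)
  t24 'x' -> {0,1,2,4,5}, take 0 (4->0 ok)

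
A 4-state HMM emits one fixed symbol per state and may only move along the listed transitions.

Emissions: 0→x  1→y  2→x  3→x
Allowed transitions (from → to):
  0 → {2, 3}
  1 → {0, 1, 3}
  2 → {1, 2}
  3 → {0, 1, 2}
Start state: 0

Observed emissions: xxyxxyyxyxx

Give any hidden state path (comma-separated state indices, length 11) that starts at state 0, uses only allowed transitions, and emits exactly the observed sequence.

  0: obs=x cand={0,2,3} pick 0 [start]
  1: obs=x cand={0,2,3} pick 3 [0->3 ok]
  2: obs=y cand={1} pick 1 [3->1 ok]
  3: obs=x cand={0,2,3} pick 3 [1->3 ok]
  4: obs=x cand={0,2,3} pick 2 [3->2 ok]
  5: obs=y cand={1} pick 1 [2->1 ok]
  6: obs=y cand={1} pick 1 [1->1 ok]
  7: obs=x cand={0,2,3} pick 3 [1->3 ok]
  8: obs=y cand={1} pick 1 [3->1 ok]
  9: obs=x cand={0,2,3} pick 0 [1->0 ok]
  10: obs=x cand={0,2,3} pick 3 [0->3 ok]

0,3,1,3,2,1,1,3,1,0,3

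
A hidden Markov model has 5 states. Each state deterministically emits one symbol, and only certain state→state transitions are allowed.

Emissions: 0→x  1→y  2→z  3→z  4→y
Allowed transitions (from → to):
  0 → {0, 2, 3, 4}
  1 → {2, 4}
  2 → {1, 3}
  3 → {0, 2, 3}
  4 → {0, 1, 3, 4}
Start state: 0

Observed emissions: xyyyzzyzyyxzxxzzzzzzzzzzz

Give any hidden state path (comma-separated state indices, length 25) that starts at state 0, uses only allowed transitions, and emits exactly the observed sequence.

  pos 0: x in {0}, choose 0; start
  pos 1: y in {1,4}, choose 4; 0->4 ok
  pos 2: y in {1,4}, choose 1; 4->1 ok
  pos 3: y in {1,4}, choose 4; 1->4 ok
  pos 4: z in {2,3}, choose 3; 4->3 ok
  pos 5: z in {2,3}, choose 2; 3->2 ok
  pos 6: y in {1,4}, choose 1; 2->1 ok
  pos 7: z in {2,3}, choose 2; 1->2 ok
  pos 8: y in {1,4}, choose 1; 2->1 ok
  pos 9: y in {1,4}, choose 4; 1->4 ok
  pos 10: x in {0}, choose 0; 4->0 ok
  pos 11: z in {2,3}, choose 3; 0->3 ok
  pos 12: x in {0}, choose 0; 3->0 ok
  pos 13: x in {0}, choose 0; 0->0 ok
  pos 14: z in {2,3}, choose 3; 0->3 ok
  pos 15: z in {2,3}, choose 2; 3->2 ok
  pos 16: z in {2,3}, choose 3; 2->3 ok
  pos 17: z in {2,3}, choose 3; 3->3 ok
  pos 18: z in {2,3}, choose 3; 3->3 ok
  pos 19: z in {2,3}, choose 3; 3->3 ok
  pos 20: z in {2,3}, choose 2; 3->2 ok
  pos 21: z in {2,3}, choose 3; 2->3 ok
  pos 22: z in {2,3}, choose 3; 3->3 ok
  pos 23: z in {2,3}, choose 3; 3->3 ok
  pos 24: z in {2,3}, choose 2; 3->2 ok

0,4,1,4,3,2,1,2,1,4,0,3,0,0,3,2,3,3,3,3,2,3,3,3,2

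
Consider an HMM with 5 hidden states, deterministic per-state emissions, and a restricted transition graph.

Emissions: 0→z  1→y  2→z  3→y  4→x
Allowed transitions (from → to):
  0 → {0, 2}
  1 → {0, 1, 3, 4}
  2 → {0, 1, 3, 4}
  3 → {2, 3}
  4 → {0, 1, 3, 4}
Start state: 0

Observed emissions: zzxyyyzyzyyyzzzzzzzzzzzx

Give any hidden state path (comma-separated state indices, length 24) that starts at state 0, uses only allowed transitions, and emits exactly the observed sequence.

  [0] z  {0,2}  => 0  start
  [1] z  {0,2}  => 2  0->2 ok
  [2] x  {4}  => 4  2->4 ok
  [3] y  {1,3}  => 3  4->3 ok
  [4] y  {1,3}  => 3  3->3 ok
  [5] y  {1,3}  => 3  3->3 ok
  [6] z  {0,2}  => 2  3->2 ok
  [7] y  {1,3}  => 3  2->3 ok
  [8] z  {0,2}  => 2  3->2 ok
  [9] y  {1,3}  => 3  2->3 ok
  [10] y  {1,3}  => 3  3->3 ok
  [11] y  {1,3}  => 3  3->3 ok
  [12] z  {0,2}  => 2  3->2 ok
  [13] z  {0,2}  => 0  2->0 ok
  [14] z  {0,2}  => 2  0->2 ok
  [15] z  {0,2}  => 0  2->0 ok
  [16] z  {0,2}  => 0  0->0 ok
  [17] z  {0,2}  => 0  0->0 ok
  [18] z  {0,2}  => 0  0->0 ok
  [19] z  {0,2}  => 2  0->2 ok
  [20] z  {0,2}  => 0  2->0 ok
  [21] z  {0,2}  => 0  0->0 ok
  [22] z  {0,2}  => 2  0->2 ok
  [23] x  {4}  => 4  2->4 ok

0,2,4,3,3,3,2,3,2,3,3,3,2,0,2,0,0,0,0,2,0,0,2,4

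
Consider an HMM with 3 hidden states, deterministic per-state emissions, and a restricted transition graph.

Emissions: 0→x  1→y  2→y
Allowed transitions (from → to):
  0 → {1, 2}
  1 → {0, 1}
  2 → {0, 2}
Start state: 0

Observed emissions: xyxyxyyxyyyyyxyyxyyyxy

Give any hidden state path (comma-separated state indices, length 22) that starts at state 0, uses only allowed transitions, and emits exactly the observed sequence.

  t0 'x' -> {0}, take 0 (start)
  t1 'y' -> {1,2}, take 1 (0->1 ok)
  t2 'x' -> {0}, take 0 (1->0 ok)
  t3 'y' -> {1,2}, take 2 (0->2 ok)
  t4 'x' -> {0}, take 0 (2->0 ok)
  t5 'y' -> {1,2}, take 1 (0->1 ok)
  t6 'y' -> {1,2}, take 1 (1->1 ok)
  t7 'x' -> {0}, take 0 (1->0 ok)
  t8 'y' -> {1,2}, take 1 (0->1 ok)
  t9 'y' -> {1,2}, take 1 (1->1 ok)
  t10 'y' -> {1,2}, take 1 (1->1 ok)
  t11 'y' -> {1,2}, take 1 (1->1 ok)
  t12 'y' -> {1,2}, take 1 (1->1 ok)
  t13 'x' -> {0}, take 0 (1->0 ok)
  t14 'y' -> {1,2}, take 1 (0->1 ok)
  t15 'y' -> {1,2}, take 1 (1->1 ok)
  t16 'x' -> {0}, take 0 (1->0 ok)
  t17 'y' -> {1,2}, take 2 (0->2 ok)
  t18 'y' -> {1,2}, take 2 (2->2 ok)
  t19 'y' -> {1,2}, take 2 (2->2 ok)
  t20 'x' -> {0}, take 0 (2->0 ok)
  t21 'y' -> {1,2}, take 1 (0->1 ok)

0,1,0,2,0,1,1,0,1,1,1,1,1,0,1,1,0,2,2,2,0,1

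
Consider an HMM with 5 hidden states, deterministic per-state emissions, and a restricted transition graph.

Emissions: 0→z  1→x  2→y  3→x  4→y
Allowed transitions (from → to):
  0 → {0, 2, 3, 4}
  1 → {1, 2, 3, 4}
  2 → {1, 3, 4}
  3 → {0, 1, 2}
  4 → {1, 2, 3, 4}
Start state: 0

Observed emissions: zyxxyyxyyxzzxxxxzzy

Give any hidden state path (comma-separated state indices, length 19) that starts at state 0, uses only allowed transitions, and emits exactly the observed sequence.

0,2,1,1,4,4,1,2,4,3,0,0,3,1,1,3,0,0,2

  t0 'z' -> {0}, take 0 (start)
  t1 'y' -> {2,4}, take 2 (0->2 ok)
  t2 'x' -> {1,3}, take 1 (2->1 ok)
  t3 'x' -> {1,3}, take 1 (1->1 ok)
  t4 'y' -> {2,4}, take 4 (1->4 ok)
  t5 'y' -> {2,4}, take 4 (4->4 ok)
  t6 'x' -> {1,3}, take 1 (4->1 ok)
  t7 'y' -> {2,4}, take 2 (1->2 ok)
  t8 'y' -> {2,4}, take 4 (2->4 ok)
  t9 'x' -> {1,3}, take 3 (4->3 ok)
  t10 'z' -> {0}, take 0 (3->0 ok)
  t11 'z' -> {0}, take 0 (0->0 ok)
  t12 'x' -> {1,3}, take 3 (0->3 ok)
  t13 'x' -> {1,3}, take 1 (3->1 ok)
  t14 'x' -> {1,3}, take 1 (1->1 ok)
  t15 'x' -> {1,3}, take 3 (1->3 ok)
  t16 'z' -> {0}, take 0 (3->0 ok)
  t17 'z' -> {0}, take 0 (0->0 ok)
  t18 'y' -> {2,4}, take 2 (0->2 ok)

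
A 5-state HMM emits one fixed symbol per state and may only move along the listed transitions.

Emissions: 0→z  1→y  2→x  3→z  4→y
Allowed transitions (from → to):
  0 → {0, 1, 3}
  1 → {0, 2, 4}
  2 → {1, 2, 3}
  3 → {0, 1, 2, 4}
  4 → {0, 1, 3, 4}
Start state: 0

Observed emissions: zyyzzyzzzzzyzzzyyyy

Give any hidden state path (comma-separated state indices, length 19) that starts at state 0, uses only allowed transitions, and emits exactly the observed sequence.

  0: obs=z cand={0,3} pick 0 [start]
  1: obs=y cand={1,4} pick 1 [0->1 ok]
  2: obs=y cand={1,4} pick 4 [1->4 ok]
  3: obs=z cand={0,3} pick 3 [4->3 ok]
  4: obs=z cand={0,3} pick 0 [3->0 ok]
  5: obs=y cand={1,4} pick 1 [0->1 ok]
  6: obs=z cand={0,3} pick 0 [1->0 ok]
  7: obs=z cand={0,3} pick 0 [0->0 ok]
  8: obs=z cand={0,3} pick 3 [0->3 ok]
  9: obs=z cand={0,3} pick 0 [3->0 ok]
  10: obs=z cand={0,3} pick 0 [0->0 ok]
  11: obs=y cand={1,4} pick 1 [0->1 ok]
  12: obs=z cand={0,3} pick 0 [1->0 ok]
  13: obs=z cand={0,3} pick 0 [0->0 ok]
  14: obs=z cand={0,3} pick 3 [0->3 ok]
  15: obs=y cand={1,4} pick 1 [3->1 ok]
  16: obs=y cand={1,4} pick 4 [1->4 ok]
  17: obs=y cand={1,4} pick 4 [4->4 ok]
  18: obs=y cand={1,4} pick 4 [4->4 ok]

0,1,4,3,0,1,0,0,3,0,0,1,0,0,3,1,4,4,4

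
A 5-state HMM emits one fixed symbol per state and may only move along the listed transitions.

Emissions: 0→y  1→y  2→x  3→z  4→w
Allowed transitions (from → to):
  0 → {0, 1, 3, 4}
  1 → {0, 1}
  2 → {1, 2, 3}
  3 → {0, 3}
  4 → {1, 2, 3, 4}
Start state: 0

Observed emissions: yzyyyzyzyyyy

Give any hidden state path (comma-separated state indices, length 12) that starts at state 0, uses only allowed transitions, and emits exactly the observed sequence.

0,3,0,1,0,3,0,3,0,1,1,1

  0: obs=y cand={0,1} pick 0 [start]
  1: obs=z cand={3} pick 3 [0->3 ok]
  2: obs=y cand={0,1} pick 0 [3->0 ok]
  3: obs=y cand={0,1} pick 1 [0->1 ok]
  4: obs=y cand={0,1} pick 0 [1->0 ok]
  5: obs=z cand={3} pick 3 [0->3 ok]
  6: obs=y cand={0,1} pick 0 [3->0 ok]
  7: obs=z cand={3} pick 3 [0->3 ok]
  8: obs=y cand={0,1} pick 0 [3->0 ok]
  9: obs=y cand={0,1} pick 1 [0->1 ok]
  10: obs=y cand={0,1} pick 1 [1->1 ok]
  11: obs=y cand={0,1} pick 1 [1->1 ok]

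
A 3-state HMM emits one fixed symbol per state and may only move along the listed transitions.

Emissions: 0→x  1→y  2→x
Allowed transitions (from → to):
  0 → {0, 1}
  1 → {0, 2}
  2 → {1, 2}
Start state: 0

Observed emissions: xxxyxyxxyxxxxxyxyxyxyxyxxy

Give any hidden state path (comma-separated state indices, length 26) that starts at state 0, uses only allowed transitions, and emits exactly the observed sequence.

  [0] x  {0,2}  => 0  start
  [1] x  {0,2}  => 0  0->0 ok
  [2] x  {0,2}  => 0  0->0 ok
  [3] y  {1}  => 1  0->1 ok
  [4] x  {0,2}  => 0  1->0 ok
  [5] y  {1}  => 1  0->1 ok
  [6] x  {0,2}  => 0  1->0 ok
  [7] x  {0,2}  => 0  0->0 ok
  [8] y  {1}  => 1  0->1 ok
  [9] x  {0,2}  => 2  1->2 ok
  [10] x  {0,2}  => 2  2->2 ok
  [11] x  {0,2}  => 2  2->2 ok
  [12] x  {0,2}  => 2  2->2 ok
  [13] x  {0,2}  => 2  2->2 ok
  [14] y  {1}  => 1  2->1 ok
  [15] x  {0,2}  => 2  1->2 ok
  [16] y  {1}  => 1  2->1 ok
  [17] x  {0,2}  => 0  1->0 ok
  [18] y  {1}  => 1  0->1 ok
  [19] x  {0,2}  => 0  1->0 ok
  [20] y  {1}  => 1  0->1 ok
  [21] x  {0,2}  => 0  1->0 ok
  [22] y  {1}  => 1  0->1 ok
  [23] x  {0,2}  => 2  1->2 ok
  [24] x  {0,2}  => 2  2->2 ok
  [25] y  {1}  => 1  2->1 ok

0,0,0,1,0,1,0,0,1,2,2,2,2,2,1,2,1,0,1,0,1,0,1,2,2,1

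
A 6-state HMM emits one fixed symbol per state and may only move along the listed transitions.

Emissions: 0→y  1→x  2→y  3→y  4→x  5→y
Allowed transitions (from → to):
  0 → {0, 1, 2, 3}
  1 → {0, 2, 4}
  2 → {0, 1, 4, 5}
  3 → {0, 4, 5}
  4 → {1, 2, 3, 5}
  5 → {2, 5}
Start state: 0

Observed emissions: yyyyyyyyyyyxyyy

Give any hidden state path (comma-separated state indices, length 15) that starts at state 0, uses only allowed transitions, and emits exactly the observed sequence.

0,2,0,3,5,2,5,2,0,2,0,1,0,0,2

  pos 0: y in {0,2,3,5}, choose 0; start
  pos 1: y in {0,2,3,5}, choose 2; 0->2 ok
  pos 2: y in {0,2,3,5}, choose 0; 2->0 ok
  pos 3: y in {0,2,3,5}, choose 3; 0->3 ok
  pos 4: y in {0,2,3,5}, choose 5; 3->5 ok
  pos 5: y in {0,2,3,5}, choose 2; 5->2 ok
  pos 6: y in {0,2,3,5}, choose 5; 2->5 ok
  pos 7: y in {0,2,3,5}, choose 2; 5->2 ok
  pos 8: y in {0,2,3,5}, choose 0; 2->0 ok
  pos 9: y in {0,2,3,5}, choose 2; 0->2 ok
  pos 10: y in {0,2,3,5}, choose 0; 2->0 ok
  pos 11: x in {1,4}, choose 1; 0->1 ok
  pos 12: y in {0,2,3,5}, choose 0; 1->0 ok
  pos 13: y in {0,2,3,5}, choose 0; 0->0 ok
  pos 14: y in {0,2,3,5}, choose 2; 0->2 ok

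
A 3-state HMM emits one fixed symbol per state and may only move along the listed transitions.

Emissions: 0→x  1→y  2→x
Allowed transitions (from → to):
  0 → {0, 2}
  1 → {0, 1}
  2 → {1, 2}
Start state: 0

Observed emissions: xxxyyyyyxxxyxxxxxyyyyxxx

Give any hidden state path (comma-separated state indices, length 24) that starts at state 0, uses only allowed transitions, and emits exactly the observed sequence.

0,0,2,1,1,1,1,1,0,2,2,1,0,0,0,0,2,1,1,1,1,0,0,0

  pos 0: x in {0,2}, choose 0; start
  pos 1: x in {0,2}, choose 0; 0->0 ok
  pos 2: x in {0,2}, choose 2; 0->2 ok
  pos 3: y in {1}, choose 1; 2->1 ok
  pos 4: y in {1}, choose 1; 1->1 ok
  pos 5: y in {1}, choose 1; 1->1 ok
  pos 6: y in {1}, choose 1; 1->1 ok
  pos 7: y in {1}, choose 1; 1->1 ok
  pos 8: x in {0,2}, choose 0; 1->0 ok
  pos 9: x in {0,2}, choose 2; 0->2 ok
  pos 10: x in {0,2}, choose 2; 2->2 ok
  pos 11: y in {1}, choose 1; 2->1 ok
  pos 12: x in {0,2}, choose 0; 1->0 ok
  pos 13: x in {0,2}, choose 0; 0->0 ok
  pos 14: x in {0,2}, choose 0; 0->0 ok
  pos 15: x in {0,2}, choose 0; 0->0 ok
  pos 16: x in {0,2}, choose 2; 0->2 ok
  pos 17: y in {1}, choose 1; 2->1 ok
  pos 18: y in {1}, choose 1; 1->1 ok
  pos 19: y in {1}, choose 1; 1->1 ok
  pos 20: y in {1}, choose 1; 1->1 ok
  pos 21: x in {0,2}, choose 0; 1->0 ok
  pos 22: x in {0,2}, choose 0; 0->0 ok
  pos 23: x in {0,2}, choose 0; 0->0 ok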